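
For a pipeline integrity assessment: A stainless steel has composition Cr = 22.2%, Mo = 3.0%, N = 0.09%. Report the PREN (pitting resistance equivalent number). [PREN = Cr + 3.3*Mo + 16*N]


Apply the PREN formula: PREN = Cr + 3.3*Mo + 16*N
PREN = 22.2 + 3.3*3.0 + 16*0.09
PREN = 22.2 + 9.9 + 1.44 = 33.54

33.54


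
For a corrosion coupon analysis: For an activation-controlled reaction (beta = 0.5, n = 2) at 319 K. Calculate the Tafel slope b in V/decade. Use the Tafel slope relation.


Apply the Tafel slope relation: b = 2.303*R*T/(beta*n*F)
Numerator: 2.303 * 8.314 * 319 = 6107.94
Denominator: 0.5 * 2 * 96485 = 96485.0
b = 6107.94 / 96485.0 = 0.063 V/decade

0.063 V/decade


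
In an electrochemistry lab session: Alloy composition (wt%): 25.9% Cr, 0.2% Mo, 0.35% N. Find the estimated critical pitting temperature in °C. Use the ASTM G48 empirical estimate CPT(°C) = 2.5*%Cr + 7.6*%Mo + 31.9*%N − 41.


Apply the ASTM G48 empirical CPT estimate: CPT(°C) = 2.5*%Cr + 7.6*%Mo + 31.9*%N − 41
2.5*25.9 = 64.75; 7.6*0.2 = 1.52; 31.9*0.35 = 11.165
CPT = 64.75 + 1.52 + 11.165 − 41 = 36.435 °C
Rounded to 0.1 °C: CPT ≈ 36.4 °C

36.4 °C


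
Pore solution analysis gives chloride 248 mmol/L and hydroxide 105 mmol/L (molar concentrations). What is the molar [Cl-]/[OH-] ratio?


Threshold parameter = [Cl-] / [OH-] (molar basis; both in mmol/L, so units cancel)
Ratio = 248 / 105 = 2.36

2.36


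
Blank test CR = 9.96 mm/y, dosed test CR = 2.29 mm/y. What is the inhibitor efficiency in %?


Apply the inhibitor-efficiency definition: IE = (CR_blank − CR_inh)/CR_blank × 100
IE = (9.96 − 2.29) / 9.96 × 100
IE = 7.67 / 9.96 × 100 = 77.0 %

77.0 %


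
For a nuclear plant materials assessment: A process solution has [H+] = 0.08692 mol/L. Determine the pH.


pH = −log10[H+]
pH = −log10(0.08692) = 1.06

1.06


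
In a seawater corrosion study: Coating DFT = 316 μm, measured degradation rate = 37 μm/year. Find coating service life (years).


Service life = thickness / degradation rate
Life = 316 / 37 = 8.5 years

8.5 years


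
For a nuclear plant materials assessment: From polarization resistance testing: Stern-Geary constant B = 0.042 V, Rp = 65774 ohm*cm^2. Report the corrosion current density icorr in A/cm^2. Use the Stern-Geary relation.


Apply the Stern-Geary relation: icorr = B / Rp
icorr = 0.042 / 65774 = 6.386×10^-7 A/cm^2

6.386×10^-7 A/cm^2


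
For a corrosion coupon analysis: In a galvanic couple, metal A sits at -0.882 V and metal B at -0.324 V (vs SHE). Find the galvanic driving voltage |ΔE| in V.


Driving voltage is the absolute potential difference.
|ΔE| = |-0.882 − (-0.324)| = 0.558 V

0.558 V


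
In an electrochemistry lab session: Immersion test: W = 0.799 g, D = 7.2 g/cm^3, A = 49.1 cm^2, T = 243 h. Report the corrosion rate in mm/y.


Apply the mm/y weight-loss relation: CR = 87600 * W / (D * A * T)
Numerator: 87600 * 0.799 = 69992.4
Denominator: 7.2 * 49.1 * 243 = 85905.36
CR = 69992.4 / 85905.36 = 0.81476 mm/y

0.81476 mm/y


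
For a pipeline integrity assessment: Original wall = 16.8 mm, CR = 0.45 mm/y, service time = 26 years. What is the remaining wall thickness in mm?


Remaining wall = original − CR × time
t = 16.8 − 0.45*26 = 16.8 − 11.7 = 5.1 mm

5.1 mm


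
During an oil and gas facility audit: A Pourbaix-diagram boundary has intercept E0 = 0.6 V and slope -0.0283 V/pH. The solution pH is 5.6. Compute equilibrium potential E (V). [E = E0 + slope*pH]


Apply the Pourbaix line equation: E = E0 + slope*pH
E = 0.6 + (-0.0283)*5.6 = 0.6 + (-0.15848) = 0.44152 V
Rounded to 3 decimal places: E = 0.442 V

0.442 V


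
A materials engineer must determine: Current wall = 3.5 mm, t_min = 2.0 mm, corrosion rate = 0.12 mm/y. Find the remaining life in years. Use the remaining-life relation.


Apply the remaining-life relation: RL = (t_current − t_min) / CR
RL = (3.5 − 2.0) / 0.12 = 1.5 / 0.12 = 12.5 years

12.5 years


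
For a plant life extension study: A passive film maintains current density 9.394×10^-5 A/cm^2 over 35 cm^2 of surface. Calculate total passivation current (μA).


I = i_pass * A, then convert A → μA (×10^6)
I = 9.394×10^-5 * 35 * 10^6 = 3287.9 μA

3287.9 μA


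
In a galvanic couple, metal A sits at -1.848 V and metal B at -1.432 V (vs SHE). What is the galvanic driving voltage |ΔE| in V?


Driving voltage is the absolute potential difference.
|ΔE| = |-1.848 − (-1.432)| = 0.416 V

0.416 V


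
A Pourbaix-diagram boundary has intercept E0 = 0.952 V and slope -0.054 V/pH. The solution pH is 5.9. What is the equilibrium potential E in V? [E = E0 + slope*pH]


Apply the Pourbaix line equation: E = E0 + slope*pH
E = 0.952 + (-0.054)*5.9 = 0.952 + (-0.3186) = 0.6334 V
Rounded to 3 decimal places: E = 0.633 V

0.633 V


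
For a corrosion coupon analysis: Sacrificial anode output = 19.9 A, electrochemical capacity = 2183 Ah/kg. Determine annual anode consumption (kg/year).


Annual consumption = current * hours per year / capacity
Rate = 19.9 * 8760 / 2183 = 79.9 kg/year

79.9 kg/year


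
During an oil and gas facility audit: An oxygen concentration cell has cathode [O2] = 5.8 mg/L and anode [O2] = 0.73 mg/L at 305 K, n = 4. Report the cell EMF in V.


Apply the Nernst concentration-cell relation: E = (RT/nF)*ln(C_cathode/C_anode)
RT/nF = 8.314*305/(4*96485) = 0.00657037 V
ln(5.8/0.73) = 2.07257
E = 0.00657037 * 2.07257 = 0.01362 V

0.01362 V


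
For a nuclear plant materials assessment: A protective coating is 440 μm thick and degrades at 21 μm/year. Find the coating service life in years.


Service life = thickness / degradation rate
Life = 440 / 21 = 21.0 years

21.0 years


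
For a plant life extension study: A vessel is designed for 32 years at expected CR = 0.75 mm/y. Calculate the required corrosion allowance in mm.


Corrosion allowance = CR × design life
CA = 0.75 * 32 = 24.0 mm

24.0 mm


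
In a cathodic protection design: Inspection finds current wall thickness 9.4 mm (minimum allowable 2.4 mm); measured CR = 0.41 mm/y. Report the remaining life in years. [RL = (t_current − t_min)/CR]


Apply the remaining-life relation: RL = (t_current − t_min) / CR
RL = (9.4 − 2.4) / 0.41 = 7.0 / 0.41 = 17.1 years

17.1 years


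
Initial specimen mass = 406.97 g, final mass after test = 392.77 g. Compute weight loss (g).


Weight loss = initial − final
WL = 406.97 − 392.77 = 14.2 g

14.2 g


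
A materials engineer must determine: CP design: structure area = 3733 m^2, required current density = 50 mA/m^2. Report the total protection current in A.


I = area * current density, then convert mA → A (÷1000)
I = 3733 * 50 / 1000 = 186.65 A

186.65 A


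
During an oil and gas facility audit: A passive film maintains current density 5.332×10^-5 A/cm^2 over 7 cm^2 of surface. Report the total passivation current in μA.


I = i_pass * A, then convert A → μA (×10^6)
I = 5.332×10^-5 * 7 * 10^6 = 373.24 μA

373.24 μA


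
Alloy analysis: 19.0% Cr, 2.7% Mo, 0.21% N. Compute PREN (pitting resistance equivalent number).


Apply the PREN formula: PREN = Cr + 3.3*Mo + 16*N
PREN = 19.0 + 3.3*2.7 + 16*0.21
PREN = 19.0 + 8.91 + 3.36 = 31.27

31.27


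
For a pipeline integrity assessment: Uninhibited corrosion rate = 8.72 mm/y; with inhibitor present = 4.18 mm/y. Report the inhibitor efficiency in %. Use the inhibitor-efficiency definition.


Apply the inhibitor-efficiency definition: IE = (CR_blank − CR_inh)/CR_blank × 100
IE = (8.72 − 4.18) / 8.72 × 100
IE = 4.54 / 8.72 × 100 = 52.1 %

52.1 %


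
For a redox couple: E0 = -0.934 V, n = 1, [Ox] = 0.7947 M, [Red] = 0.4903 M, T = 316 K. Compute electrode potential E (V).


Apply the Nernst equation: E = E0 + (RT/nF)*ln([Ox]/[Red])
Step 1: RT/nF = 8.314*316/(1*96485) = 0.02722935 V
Step 2: [Ox]/[Red] = 0.7947/0.4903 = 1.620844
Step 3: ln(1.620844) = 0.482947
Step 4: correction = 0.02722935 * 0.482947 = 0.0132 V
E = -0.934 + 0.0132 = -0.9208 V

-0.9208 V


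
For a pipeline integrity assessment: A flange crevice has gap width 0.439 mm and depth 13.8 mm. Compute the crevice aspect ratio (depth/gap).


Aspect ratio = depth / gap
Ratio = 13.8 / 0.439 = 31.4

31.4


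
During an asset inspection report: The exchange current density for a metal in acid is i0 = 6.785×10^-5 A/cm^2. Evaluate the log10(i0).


i0 = 6.785×10^-5 A/cm^2
log10(i0) = -4.168

-4.168


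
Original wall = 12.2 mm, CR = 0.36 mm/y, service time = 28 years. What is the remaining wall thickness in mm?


Remaining wall = original − CR × time
t = 12.2 − 0.36*28 = 12.2 − 10.08 = 2.12 mm

2.12 mm


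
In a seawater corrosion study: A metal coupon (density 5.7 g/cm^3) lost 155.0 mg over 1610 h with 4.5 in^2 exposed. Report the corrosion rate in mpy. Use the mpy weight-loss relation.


Apply the mpy weight-loss relation: CR = 534 * W / (D * A * T)
Numerator: 534 * 155.0 = 82770.0
Denominator: 5.7 * 4.5 * 1610 = 41296.5
CR = 82770.0 / 41296.5 = 2.004 mpy

2.004 mpy


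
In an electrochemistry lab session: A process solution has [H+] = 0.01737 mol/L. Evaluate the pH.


pH = −log10[H+]
pH = −log10(0.01737) = 1.76

1.76


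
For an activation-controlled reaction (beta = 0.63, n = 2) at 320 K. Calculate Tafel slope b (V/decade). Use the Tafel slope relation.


Apply the Tafel slope relation: b = 2.303*R*T/(beta*n*F)
Numerator: 2.303 * 8.314 * 320 = 6127.09
Denominator: 0.63 * 2 * 96485 = 121571.1
b = 6127.09 / 121571.1 = 0.0504 V/decade

0.0504 V/decade


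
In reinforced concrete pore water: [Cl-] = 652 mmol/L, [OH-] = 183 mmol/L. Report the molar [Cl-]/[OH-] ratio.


Threshold parameter = [Cl-] / [OH-] (molar basis; both in mmol/L, so units cancel)
Ratio = 652 / 183 = 3.56

3.56


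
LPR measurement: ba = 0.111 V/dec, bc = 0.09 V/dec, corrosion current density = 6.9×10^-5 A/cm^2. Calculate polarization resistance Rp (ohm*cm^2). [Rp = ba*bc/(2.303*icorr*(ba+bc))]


Apply the Stern-Geary equation: Rp = ba*bc / (2.303*icorr*(ba+bc))
ba*bc = 0.111*0.09 = 0.00999
ba+bc = 0.201; 2.303*icorr*(ba+bc) = 2.303*6.9×10^-5*0.201 = 3.1940307×10^-5
Rp = 0.00999 / 3.1940307×10^-5 = 312.77 ohm*cm^2

312.77 ohm*cm^2


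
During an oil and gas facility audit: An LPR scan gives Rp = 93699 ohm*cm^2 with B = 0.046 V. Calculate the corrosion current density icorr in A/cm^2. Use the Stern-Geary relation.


Apply the Stern-Geary relation: icorr = B / Rp
icorr = 0.046 / 93699 = 4.909×10^-7 A/cm^2

4.909×10^-7 A/cm^2


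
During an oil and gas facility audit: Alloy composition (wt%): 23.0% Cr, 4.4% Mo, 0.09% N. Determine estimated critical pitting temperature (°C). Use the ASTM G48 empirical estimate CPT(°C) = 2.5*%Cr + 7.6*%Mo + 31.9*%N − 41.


Apply the ASTM G48 empirical CPT estimate: CPT(°C) = 2.5*%Cr + 7.6*%Mo + 31.9*%N − 41
2.5*23.0 = 57.5; 7.6*4.4 = 33.44; 31.9*0.09 = 2.871
CPT = 57.5 + 33.44 + 2.871 − 41 = 52.811 °C
Rounded to 0.1 °C: CPT ≈ 52.8 °C

52.8 °C


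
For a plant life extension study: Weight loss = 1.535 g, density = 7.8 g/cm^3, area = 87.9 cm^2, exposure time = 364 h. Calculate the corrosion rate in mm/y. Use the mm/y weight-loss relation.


Apply the mm/y weight-loss relation: CR = 87600 * W / (D * A * T)
Numerator: 87600 * 1.535 = 134466.0
Denominator: 7.8 * 87.9 * 364 = 249565.68
CR = 134466.0 / 249565.68 = 0.5388 mm/y

0.5388 mm/y


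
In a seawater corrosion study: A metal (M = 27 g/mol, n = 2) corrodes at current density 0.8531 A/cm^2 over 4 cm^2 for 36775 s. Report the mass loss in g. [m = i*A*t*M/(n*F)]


Apply Faraday's law: m = i*A*t*M / (n*F)
Total charge passed Q = i*A*t = 0.8531*4*36775 = 125491.01 C
m = Q*M/(n*F) = 125491.01*27/(2*96485) = 17.55847 g

17.55847 g


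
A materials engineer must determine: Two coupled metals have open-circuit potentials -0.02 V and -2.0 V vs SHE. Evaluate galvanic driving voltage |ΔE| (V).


Driving voltage is the absolute potential difference.
|ΔE| = |-0.02 − (-2.0)| = 1.98 V

1.98 V


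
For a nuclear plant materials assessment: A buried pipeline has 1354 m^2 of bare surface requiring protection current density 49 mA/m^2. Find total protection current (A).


I = area * current density, then convert mA → A (÷1000)
I = 1354 * 49 / 1000 = 66.35 A

66.35 A


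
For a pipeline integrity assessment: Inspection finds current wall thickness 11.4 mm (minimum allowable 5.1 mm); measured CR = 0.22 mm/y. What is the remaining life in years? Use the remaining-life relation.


Apply the remaining-life relation: RL = (t_current − t_min) / CR
RL = (11.4 − 5.1) / 0.22 = 6.3 / 0.22 = 28.6 years

28.6 years


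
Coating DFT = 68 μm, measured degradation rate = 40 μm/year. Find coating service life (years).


Service life = thickness / degradation rate
Life = 68 / 40 = 1.7 years

1.7 years


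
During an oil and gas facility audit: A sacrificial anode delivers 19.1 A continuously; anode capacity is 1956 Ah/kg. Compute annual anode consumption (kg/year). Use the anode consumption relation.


Annual consumption = current * hours per year / capacity
Rate = 19.1 * 8760 / 1956 = 85.5 kg/year

85.5 kg/year


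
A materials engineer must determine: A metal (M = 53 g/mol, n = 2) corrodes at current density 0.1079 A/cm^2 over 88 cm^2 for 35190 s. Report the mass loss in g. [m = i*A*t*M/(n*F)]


Apply Faraday's law: m = i*A*t*M / (n*F)
Total charge passed Q = i*A*t = 0.1079*88*35190 = 334136.088 C
m = Q*M/(n*F) = 334136.088*53/(2*96485) = 91.77184 g

91.77184 g


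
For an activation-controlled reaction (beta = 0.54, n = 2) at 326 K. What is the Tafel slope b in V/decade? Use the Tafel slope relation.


Apply the Tafel slope relation: b = 2.303*R*T/(beta*n*F)
Numerator: 2.303 * 8.314 * 326 = 6241.97
Denominator: 0.54 * 2 * 96485 = 104203.8
b = 6241.97 / 104203.8 = 0.0599 V/decade

0.0599 V/decade


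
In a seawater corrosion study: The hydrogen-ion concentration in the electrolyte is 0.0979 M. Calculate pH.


pH = −log10[H+]
pH = −log10(0.0979) = 1.01

1.01


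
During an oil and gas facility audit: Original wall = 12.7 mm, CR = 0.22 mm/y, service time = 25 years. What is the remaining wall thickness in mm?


Remaining wall = original − CR × time
t = 12.7 − 0.22*25 = 12.7 − 5.5 = 7.2 mm

7.2 mm


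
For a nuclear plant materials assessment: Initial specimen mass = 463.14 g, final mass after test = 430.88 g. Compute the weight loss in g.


Weight loss = initial − final
WL = 463.14 − 430.88 = 32.26 g

32.26 g


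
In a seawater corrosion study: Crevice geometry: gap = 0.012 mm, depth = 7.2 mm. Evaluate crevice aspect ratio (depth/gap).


Aspect ratio = depth / gap
Ratio = 7.2 / 0.012 = 600.0

600.0


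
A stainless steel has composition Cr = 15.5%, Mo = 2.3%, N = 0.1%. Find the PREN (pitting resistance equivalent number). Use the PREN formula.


Apply the PREN formula: PREN = Cr + 3.3*Mo + 16*N
PREN = 15.5 + 3.3*2.3 + 16*0.1
PREN = 15.5 + 7.59 + 1.6 = 24.69

24.69


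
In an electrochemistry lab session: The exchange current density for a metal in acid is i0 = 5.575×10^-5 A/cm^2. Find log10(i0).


i0 = 5.575×10^-5 A/cm^2
log10(i0) = -4.254

-4.254


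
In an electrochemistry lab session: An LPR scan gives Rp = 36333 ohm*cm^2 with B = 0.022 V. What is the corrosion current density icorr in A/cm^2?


Apply the Stern-Geary relation: icorr = B / Rp
icorr = 0.022 / 36333 = 6.055×10^-7 A/cm^2

6.055×10^-7 A/cm^2


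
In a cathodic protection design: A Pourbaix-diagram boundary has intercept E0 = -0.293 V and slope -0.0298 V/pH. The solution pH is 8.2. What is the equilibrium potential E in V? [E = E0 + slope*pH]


Apply the Pourbaix line equation: E = E0 + slope*pH
E = -0.293 + (-0.0298)*8.2 = -0.293 + (-0.24436) = -0.53736 V
Rounded to 4 decimal places: E = -0.5374 V

-0.5374 V


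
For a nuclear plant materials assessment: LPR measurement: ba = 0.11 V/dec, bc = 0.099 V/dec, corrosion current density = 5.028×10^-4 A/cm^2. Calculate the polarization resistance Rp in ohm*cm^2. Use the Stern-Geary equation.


Apply the Stern-Geary equation: Rp = ba*bc / (2.303*icorr*(ba+bc))
ba*bc = 0.11*0.099 = 0.01089
ba+bc = 0.209; 2.303*icorr*(ba+bc) = 2.303*5.028×10^-4*0.209 = 2.4201122×10^-4
Rp = 0.01089 / 2.4201122×10^-4 = 45.0 ohm*cm^2

45.0 ohm*cm^2


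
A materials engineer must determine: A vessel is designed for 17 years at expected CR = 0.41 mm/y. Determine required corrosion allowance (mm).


Corrosion allowance = CR × design life
CA = 0.41 * 17 = 6.97 mm

6.97 mm


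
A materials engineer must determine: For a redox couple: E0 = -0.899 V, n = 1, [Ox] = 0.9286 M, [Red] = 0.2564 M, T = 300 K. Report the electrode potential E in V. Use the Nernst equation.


Apply the Nernst equation: E = E0 + (RT/nF)*ln([Ox]/[Red])
Step 1: RT/nF = 8.314*300/(1*96485) = 0.02585065 V
Step 2: [Ox]/[Red] = 0.9286/0.2564 = 3.621685
Step 3: ln(3.621685) = 1.286939
Step 4: correction = 0.02585065 * 1.286939 = 0.033 V
E = -0.899 + 0.033 = -0.866 V

-0.866 V


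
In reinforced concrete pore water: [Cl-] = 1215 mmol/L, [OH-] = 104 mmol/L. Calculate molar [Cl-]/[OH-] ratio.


Threshold parameter = [Cl-] / [OH-] (molar basis; both in mmol/L, so units cancel)
Ratio = 1215 / 104 = 11.68

11.68


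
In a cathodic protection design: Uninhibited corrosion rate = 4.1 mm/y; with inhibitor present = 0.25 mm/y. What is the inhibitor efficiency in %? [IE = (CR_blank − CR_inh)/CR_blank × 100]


Apply the inhibitor-efficiency definition: IE = (CR_blank − CR_inh)/CR_blank × 100
IE = (4.1 − 0.25) / 4.1 × 100
IE = 3.85 / 4.1 × 100 = 93.9 %

93.9 %


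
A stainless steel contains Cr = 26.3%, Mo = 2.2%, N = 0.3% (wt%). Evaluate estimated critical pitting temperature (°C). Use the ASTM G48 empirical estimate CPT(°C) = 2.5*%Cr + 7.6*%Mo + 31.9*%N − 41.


Apply the ASTM G48 empirical CPT estimate: CPT(°C) = 2.5*%Cr + 7.6*%Mo + 31.9*%N − 41
2.5*26.3 = 65.75; 7.6*2.2 = 16.72; 31.9*0.3 = 9.57
CPT = 65.75 + 16.72 + 9.57 − 41 = 51.04 °C
Rounded to 0.1 °C: CPT ≈ 51.0 °C

51.0 °C


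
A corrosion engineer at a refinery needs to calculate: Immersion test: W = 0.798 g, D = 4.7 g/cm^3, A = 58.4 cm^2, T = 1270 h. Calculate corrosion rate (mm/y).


Apply the mm/y weight-loss relation: CR = 87600 * W / (D * A * T)
Numerator: 87600 * 0.798 = 69904.8
Denominator: 4.7 * 58.4 * 1270 = 348589.6
CR = 69904.8 / 348589.6 = 0.20054 mm/y

0.20054 mm/y


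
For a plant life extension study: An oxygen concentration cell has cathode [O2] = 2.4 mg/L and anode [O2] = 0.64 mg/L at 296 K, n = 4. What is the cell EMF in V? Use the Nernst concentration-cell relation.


Apply the Nernst concentration-cell relation: E = (RT/nF)*ln(C_cathode/C_anode)
RT/nF = 8.314*296/(4*96485) = 0.00637649 V
ln(2.4/0.64) = 1.32176
E = 0.00637649 * 1.32176 = 0.00843 V

0.00843 V


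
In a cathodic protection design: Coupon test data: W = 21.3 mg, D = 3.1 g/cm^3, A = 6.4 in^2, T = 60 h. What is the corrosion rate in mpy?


Apply the mpy weight-loss relation: CR = 534 * W / (D * A * T)
Numerator: 534 * 21.3 = 11374.2
Denominator: 3.1 * 6.4 * 60 = 1190.4
CR = 11374.2 / 1190.4 = 9.555 mpy

9.555 mpy


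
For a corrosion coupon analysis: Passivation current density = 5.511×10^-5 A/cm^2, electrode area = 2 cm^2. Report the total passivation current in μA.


I = i_pass * A, then convert A → μA (×10^6)
I = 5.511×10^-5 * 2 * 10^6 = 110.22 μA

110.22 μA


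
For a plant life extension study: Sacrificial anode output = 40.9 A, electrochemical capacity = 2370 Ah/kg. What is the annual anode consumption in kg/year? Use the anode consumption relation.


Annual consumption = current * hours per year / capacity
Rate = 40.9 * 8760 / 2370 = 151.2 kg/year

151.2 kg/year


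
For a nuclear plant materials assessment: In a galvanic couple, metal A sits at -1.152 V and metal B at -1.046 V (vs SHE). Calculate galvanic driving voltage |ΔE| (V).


Driving voltage is the absolute potential difference.
|ΔE| = |-1.152 − (-1.046)| = 0.106 V

0.106 V


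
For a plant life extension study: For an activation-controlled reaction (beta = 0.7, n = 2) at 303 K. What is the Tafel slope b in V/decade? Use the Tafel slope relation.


Apply the Tafel slope relation: b = 2.303*R*T/(beta*n*F)
Numerator: 2.303 * 8.314 * 303 = 5801.58
Denominator: 0.7 * 2 * 96485 = 135079.0
b = 5801.58 / 135079.0 = 0.043 V/decade

0.043 V/decade


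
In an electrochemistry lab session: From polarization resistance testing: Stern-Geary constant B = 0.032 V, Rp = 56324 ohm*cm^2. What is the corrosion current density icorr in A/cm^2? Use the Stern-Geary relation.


Apply the Stern-Geary relation: icorr = B / Rp
icorr = 0.032 / 56324 = 5.681×10^-7 A/cm^2

5.681×10^-7 A/cm^2


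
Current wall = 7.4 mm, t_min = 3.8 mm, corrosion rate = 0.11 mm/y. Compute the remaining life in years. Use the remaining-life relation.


Apply the remaining-life relation: RL = (t_current − t_min) / CR
RL = (7.4 − 3.8) / 0.11 = 3.6 / 0.11 = 32.7 years

32.7 years


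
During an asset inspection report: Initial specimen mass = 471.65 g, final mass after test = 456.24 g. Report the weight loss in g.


Weight loss = initial − final
WL = 471.65 − 456.24 = 15.41 g

15.41 g


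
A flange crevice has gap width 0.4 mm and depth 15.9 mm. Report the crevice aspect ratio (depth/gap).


Aspect ratio = depth / gap
Ratio = 15.9 / 0.4 = 39.8

39.8


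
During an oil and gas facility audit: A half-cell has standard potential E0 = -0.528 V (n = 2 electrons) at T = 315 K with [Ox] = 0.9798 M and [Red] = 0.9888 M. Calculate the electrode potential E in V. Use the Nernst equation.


Apply the Nernst equation: E = E0 + (RT/nF)*ln([Ox]/[Red])
Step 1: RT/nF = 8.314*315/(2*96485) = 0.01357159 V
Step 2: [Ox]/[Red] = 0.9798/0.9888 = 0.990898
Step 3: ln(0.990898) = -0.009144
Step 4: correction = 0.01357159 * -0.009144 = -0.0001 V
E = -0.528 + -0.0001 = -0.5281 V

-0.5281 V


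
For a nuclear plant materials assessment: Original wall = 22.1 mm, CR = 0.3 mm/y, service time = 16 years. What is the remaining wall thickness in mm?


Remaining wall = original − CR × time
t = 22.1 − 0.3*16 = 22.1 − 4.8 = 17.3 mm

17.3 mm


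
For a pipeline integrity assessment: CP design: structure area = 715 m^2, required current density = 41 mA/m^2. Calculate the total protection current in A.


I = area * current density, then convert mA → A (÷1000)
I = 715 * 41 / 1000 = 29.32 A

29.32 A


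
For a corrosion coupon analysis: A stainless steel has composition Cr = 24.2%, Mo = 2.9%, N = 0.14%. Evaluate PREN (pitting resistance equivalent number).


Apply the PREN formula: PREN = Cr + 3.3*Mo + 16*N
PREN = 24.2 + 3.3*2.9 + 16*0.14
PREN = 24.2 + 9.57 + 2.24 = 36.01

36.01


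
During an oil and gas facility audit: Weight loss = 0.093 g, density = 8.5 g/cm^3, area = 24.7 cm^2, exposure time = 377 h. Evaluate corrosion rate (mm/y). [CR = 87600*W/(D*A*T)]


Apply the mm/y weight-loss relation: CR = 87600 * W / (D * A * T)
Numerator: 87600 * 0.093 = 8146.8
Denominator: 8.5 * 24.7 * 377 = 79151.15
CR = 8146.8 / 79151.15 = 0.102927 mm/y

0.102927 mm/y


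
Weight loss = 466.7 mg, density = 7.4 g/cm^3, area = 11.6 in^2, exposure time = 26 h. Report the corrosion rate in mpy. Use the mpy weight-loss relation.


Apply the mpy weight-loss relation: CR = 534 * W / (D * A * T)
Numerator: 534 * 466.7 = 249217.8
Denominator: 7.4 * 11.6 * 26 = 2231.84
CR = 249217.8 / 2231.84 = 111.66473 mpy

111.66473 mpy


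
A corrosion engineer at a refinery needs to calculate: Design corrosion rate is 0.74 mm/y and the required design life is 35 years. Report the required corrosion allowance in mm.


Corrosion allowance = CR × design life
CA = 0.74 * 35 = 25.9 mm

25.9 mm


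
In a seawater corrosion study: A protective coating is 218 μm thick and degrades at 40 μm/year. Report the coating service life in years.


Service life = thickness / degradation rate
Life = 218 / 40 = 5.5 years

5.5 years


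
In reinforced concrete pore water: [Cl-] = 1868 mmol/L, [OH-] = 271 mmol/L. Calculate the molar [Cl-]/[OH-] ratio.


Threshold parameter = [Cl-] / [OH-] (molar basis; both in mmol/L, so units cancel)
Ratio = 1868 / 271 = 6.89

6.89


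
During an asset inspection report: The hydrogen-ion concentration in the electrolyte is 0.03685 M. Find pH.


pH = −log10[H+]
pH = −log10(0.03685) = 1.43

1.43


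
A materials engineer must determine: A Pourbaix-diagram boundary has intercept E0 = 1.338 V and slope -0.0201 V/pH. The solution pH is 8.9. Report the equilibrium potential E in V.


Apply the Pourbaix line equation: E = E0 + slope*pH
E = 1.338 + (-0.0201)*8.9 = 1.338 + (-0.17889) = 1.15911 V
Rounded to 3 decimal places: E = 1.159 V

1.159 V


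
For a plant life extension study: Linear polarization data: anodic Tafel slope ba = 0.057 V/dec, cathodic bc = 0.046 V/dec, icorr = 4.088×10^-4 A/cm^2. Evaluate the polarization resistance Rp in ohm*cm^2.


Apply the Stern-Geary equation: Rp = ba*bc / (2.303*icorr*(ba+bc))
ba*bc = 0.057*0.046 = 0.002622
ba+bc = 0.103; 2.303*icorr*(ba+bc) = 2.303*4.088×10^-4*0.103 = 9.6971039×10^-5
Rp = 0.002622 / 9.6971039×10^-5 = 27.04 ohm*cm^2

27.04 ohm*cm^2


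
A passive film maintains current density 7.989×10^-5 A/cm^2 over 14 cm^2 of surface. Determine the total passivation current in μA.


I = i_pass * A, then convert A → μA (×10^6)
I = 7.989×10^-5 * 14 * 10^6 = 1118.46 μA

1118.46 μA


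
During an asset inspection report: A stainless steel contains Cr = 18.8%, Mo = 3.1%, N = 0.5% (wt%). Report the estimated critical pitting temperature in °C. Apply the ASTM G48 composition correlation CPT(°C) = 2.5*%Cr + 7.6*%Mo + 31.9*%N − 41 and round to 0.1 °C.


Apply the ASTM G48 empirical CPT estimate: CPT(°C) = 2.5*%Cr + 7.6*%Mo + 31.9*%N − 41
2.5*18.8 = 47; 7.6*3.1 = 23.56; 31.9*0.5 = 15.95
CPT = 47 + 23.56 + 15.95 − 41 = 45.51 °C
Rounded to 0.1 °C: CPT ≈ 45.5 °C

45.5 °C


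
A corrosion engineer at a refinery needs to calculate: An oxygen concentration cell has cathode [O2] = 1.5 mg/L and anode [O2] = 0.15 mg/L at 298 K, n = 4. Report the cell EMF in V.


Apply the Nernst concentration-cell relation: E = (RT/nF)*ln(C_cathode/C_anode)
RT/nF = 8.314*298/(4*96485) = 0.00641958 V
ln(1.5/0.15) = 2.30259
E = 0.00641958 * 2.30259 = 0.01478 V

0.01478 V


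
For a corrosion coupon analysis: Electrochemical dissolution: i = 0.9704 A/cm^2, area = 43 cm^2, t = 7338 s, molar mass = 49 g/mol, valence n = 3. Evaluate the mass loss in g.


Apply Faraday's law: m = i*A*t*M / (n*F)
Total charge passed Q = i*A*t = 0.9704*43*7338 = 306194.1936 C
m = Q*M/(n*F) = 306194.1936*49/(3*96485) = 51.834 g

51.834 g


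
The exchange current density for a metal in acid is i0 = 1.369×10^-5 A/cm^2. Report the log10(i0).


i0 = 1.369×10^-5 A/cm^2
log10(i0) = -4.864

-4.864


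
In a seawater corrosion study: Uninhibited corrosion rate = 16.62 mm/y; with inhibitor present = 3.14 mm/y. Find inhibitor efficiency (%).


Apply the inhibitor-efficiency definition: IE = (CR_blank − CR_inh)/CR_blank × 100
IE = (16.62 − 3.14) / 16.62 × 100
IE = 13.48 / 16.62 × 100 = 81.1 %

81.1 %


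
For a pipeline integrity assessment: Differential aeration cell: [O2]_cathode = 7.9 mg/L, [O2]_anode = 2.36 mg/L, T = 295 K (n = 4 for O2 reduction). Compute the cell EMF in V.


Apply the Nernst concentration-cell relation: E = (RT/nF)*ln(C_cathode/C_anode)
RT/nF = 8.314*295/(4*96485) = 0.00635495 V
ln(7.9/2.36) = 1.2082
E = 0.00635495 * 1.2082 = 0.00768 V

0.00768 V


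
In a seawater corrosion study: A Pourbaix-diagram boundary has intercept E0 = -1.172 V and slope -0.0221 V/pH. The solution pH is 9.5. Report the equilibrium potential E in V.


Apply the Pourbaix line equation: E = E0 + slope*pH
E = -1.172 + (-0.0221)*9.5 = -1.172 + (-0.20995) = -1.38195 V
Rounded to 4 decimal places: E = -1.3820 V

-1.3820 V


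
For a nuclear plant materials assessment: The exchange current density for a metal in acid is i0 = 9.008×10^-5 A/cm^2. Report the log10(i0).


i0 = 9.008×10^-5 A/cm^2
log10(i0) = -4.045

-4.045


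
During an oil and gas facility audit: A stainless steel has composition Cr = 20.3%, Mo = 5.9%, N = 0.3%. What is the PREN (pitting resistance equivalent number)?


Apply the PREN formula: PREN = Cr + 3.3*Mo + 16*N
PREN = 20.3 + 3.3*5.9 + 16*0.3
PREN = 20.3 + 19.47 + 4.8 = 44.57

44.57


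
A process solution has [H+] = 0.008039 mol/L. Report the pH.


pH = −log10[H+]
pH = −log10(0.008039) = 2.09

2.09


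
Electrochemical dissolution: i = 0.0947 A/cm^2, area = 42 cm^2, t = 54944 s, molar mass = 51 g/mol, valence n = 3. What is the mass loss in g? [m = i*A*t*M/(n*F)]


Apply Faraday's law: m = i*A*t*M / (n*F)
Total charge passed Q = i*A*t = 0.0947*42*54944 = 218534.2656 C
m = Q*M/(n*F) = 218534.2656*51/(3*96485) = 38.5042 g

38.5042 g


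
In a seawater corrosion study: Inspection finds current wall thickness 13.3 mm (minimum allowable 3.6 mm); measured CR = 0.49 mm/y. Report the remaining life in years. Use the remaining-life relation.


Apply the remaining-life relation: RL = (t_current − t_min) / CR
RL = (13.3 − 3.6) / 0.49 = 9.7 / 0.49 = 19.8 years

19.8 years


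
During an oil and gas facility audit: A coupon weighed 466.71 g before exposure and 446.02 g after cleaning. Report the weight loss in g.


Weight loss = initial − final
WL = 466.71 − 446.02 = 20.69 g

20.69 g


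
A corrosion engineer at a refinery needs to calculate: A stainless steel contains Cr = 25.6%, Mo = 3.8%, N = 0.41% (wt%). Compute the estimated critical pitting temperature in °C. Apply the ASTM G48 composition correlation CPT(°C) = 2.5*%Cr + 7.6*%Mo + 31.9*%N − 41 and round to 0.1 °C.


Apply the ASTM G48 empirical CPT estimate: CPT(°C) = 2.5*%Cr + 7.6*%Mo + 31.9*%N − 41
2.5*25.6 = 64; 7.6*3.8 = 28.88; 31.9*0.41 = 13.079
CPT = 64 + 28.88 + 13.079 − 41 = 64.959 °C
Rounded to 0.1 °C: CPT ≈ 65.0 °C

65.0 °C


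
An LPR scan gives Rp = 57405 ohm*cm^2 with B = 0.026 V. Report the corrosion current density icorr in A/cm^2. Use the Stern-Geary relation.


Apply the Stern-Geary relation: icorr = B / Rp
icorr = 0.026 / 57405 = 4.529×10^-7 A/cm^2

4.529×10^-7 A/cm^2


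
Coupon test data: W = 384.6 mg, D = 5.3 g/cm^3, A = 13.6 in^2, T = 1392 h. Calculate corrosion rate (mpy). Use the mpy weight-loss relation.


Apply the mpy weight-loss relation: CR = 534 * W / (D * A * T)
Numerator: 534 * 384.6 = 205376.4
Denominator: 5.3 * 13.6 * 1392 = 100335.36
CR = 205376.4 / 100335.36 = 2.047 mpy

2.047 mpy


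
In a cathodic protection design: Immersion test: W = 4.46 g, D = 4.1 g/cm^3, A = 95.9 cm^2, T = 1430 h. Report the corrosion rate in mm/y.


Apply the mm/y weight-loss relation: CR = 87600 * W / (D * A * T)
Numerator: 87600 * 4.46 = 390696.0
Denominator: 4.1 * 95.9 * 1430 = 562261.7
CR = 390696.0 / 562261.7 = 0.69487 mm/y

0.69487 mm/y


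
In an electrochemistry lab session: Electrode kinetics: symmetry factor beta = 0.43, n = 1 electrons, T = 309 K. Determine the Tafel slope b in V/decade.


Apply the Tafel slope relation: b = 2.303*R*T/(beta*n*F)
Numerator: 2.303 * 8.314 * 309 = 5916.47
Denominator: 0.43 * 1 * 96485 = 41488.55
b = 5916.47 / 41488.55 = 0.1426 V/decade

0.1426 V/decade


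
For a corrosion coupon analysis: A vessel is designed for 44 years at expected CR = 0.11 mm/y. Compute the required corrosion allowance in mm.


Corrosion allowance = CR × design life
CA = 0.11 * 44 = 4.84 mm

4.84 mm


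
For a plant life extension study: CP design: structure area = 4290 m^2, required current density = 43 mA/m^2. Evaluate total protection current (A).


I = area * current density, then convert mA → A (÷1000)
I = 4290 * 43 / 1000 = 184.47 A

184.47 A


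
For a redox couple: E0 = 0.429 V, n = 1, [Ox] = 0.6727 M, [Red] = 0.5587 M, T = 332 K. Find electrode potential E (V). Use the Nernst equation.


Apply the Nernst equation: E = E0 + (RT/nF)*ln([Ox]/[Red])
Step 1: RT/nF = 8.314*332/(1*96485) = 0.02860805 V
Step 2: [Ox]/[Red] = 0.6727/0.5587 = 1.204045
Step 3: ln(1.204045) = 0.185687
Step 4: correction = 0.02860805 * 0.185687 = 0.0053 V
E = 0.429 + 0.0053 = 0.4343 V

0.4343 V


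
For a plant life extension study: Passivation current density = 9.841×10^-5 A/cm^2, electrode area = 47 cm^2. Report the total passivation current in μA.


I = i_pass * A, then convert A → μA (×10^6)
I = 9.841×10^-5 * 47 * 10^6 = 4625.27 μA

4625.27 μA


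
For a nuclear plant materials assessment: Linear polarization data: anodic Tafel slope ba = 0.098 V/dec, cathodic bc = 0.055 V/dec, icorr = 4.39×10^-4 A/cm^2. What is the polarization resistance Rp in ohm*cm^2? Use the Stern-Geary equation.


Apply the Stern-Geary equation: Rp = ba*bc / (2.303*icorr*(ba+bc))
ba*bc = 0.098*0.055 = 0.00539
ba+bc = 0.153; 2.303*icorr*(ba+bc) = 2.303*4.39×10^-4*0.153 = 1.546856×10^-4
Rp = 0.00539 / 1.546856×10^-4 = 34.84 ohm*cm^2

34.84 ohm*cm^2


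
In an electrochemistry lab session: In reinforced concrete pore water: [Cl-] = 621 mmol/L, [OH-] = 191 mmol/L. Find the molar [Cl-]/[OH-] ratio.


Threshold parameter = [Cl-] / [OH-] (molar basis; both in mmol/L, so units cancel)
Ratio = 621 / 191 = 3.25

3.25


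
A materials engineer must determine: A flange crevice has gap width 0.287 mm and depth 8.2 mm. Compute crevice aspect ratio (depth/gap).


Aspect ratio = depth / gap
Ratio = 8.2 / 0.287 = 28.6

28.6


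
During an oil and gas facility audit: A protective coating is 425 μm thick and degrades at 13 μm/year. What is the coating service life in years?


Service life = thickness / degradation rate
Life = 425 / 13 = 32.7 years

32.7 years


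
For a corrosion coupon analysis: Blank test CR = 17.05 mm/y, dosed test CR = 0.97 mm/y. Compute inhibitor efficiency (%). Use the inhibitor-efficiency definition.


Apply the inhibitor-efficiency definition: IE = (CR_blank − CR_inh)/CR_blank × 100
IE = (17.05 − 0.97) / 17.05 × 100
IE = 16.08 / 17.05 × 100 = 94.3 %

94.3 %


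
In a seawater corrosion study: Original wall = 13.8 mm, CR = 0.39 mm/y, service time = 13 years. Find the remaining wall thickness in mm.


Remaining wall = original − CR × time
t = 13.8 − 0.39*13 = 13.8 − 5.07 = 8.73 mm

8.73 mm


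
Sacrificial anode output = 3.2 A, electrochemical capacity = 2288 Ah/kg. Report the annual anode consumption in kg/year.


Annual consumption = current * hours per year / capacity
Rate = 3.2 * 8760 / 2288 = 12.3 kg/year

12.3 kg/year


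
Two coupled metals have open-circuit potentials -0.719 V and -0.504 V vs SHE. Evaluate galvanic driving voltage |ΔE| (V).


Driving voltage is the absolute potential difference.
|ΔE| = |-0.719 − (-0.504)| = 0.215 V

0.215 V


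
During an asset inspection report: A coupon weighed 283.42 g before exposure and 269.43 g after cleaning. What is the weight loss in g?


Weight loss = initial − final
WL = 283.42 − 269.43 = 13.99 g

13.99 g


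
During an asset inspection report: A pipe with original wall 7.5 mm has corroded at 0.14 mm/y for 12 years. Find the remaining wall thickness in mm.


Remaining wall = original − CR × time
t = 7.5 − 0.14*12 = 7.5 − 1.68 = 5.82 mm

5.82 mm


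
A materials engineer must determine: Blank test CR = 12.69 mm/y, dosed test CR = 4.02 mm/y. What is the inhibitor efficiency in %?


Apply the inhibitor-efficiency definition: IE = (CR_blank − CR_inh)/CR_blank × 100
IE = (12.69 − 4.02) / 12.69 × 100
IE = 8.67 / 12.69 × 100 = 68.3 %

68.3 %


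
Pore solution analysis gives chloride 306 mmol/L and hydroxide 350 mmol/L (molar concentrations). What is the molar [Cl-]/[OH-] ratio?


Threshold parameter = [Cl-] / [OH-] (molar basis; both in mmol/L, so units cancel)
Ratio = 306 / 350 = 0.87

0.87


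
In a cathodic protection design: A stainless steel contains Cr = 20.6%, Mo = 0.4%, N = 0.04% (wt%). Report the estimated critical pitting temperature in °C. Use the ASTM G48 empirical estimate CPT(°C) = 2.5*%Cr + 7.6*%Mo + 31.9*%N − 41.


Apply the ASTM G48 empirical CPT estimate: CPT(°C) = 2.5*%Cr + 7.6*%Mo + 31.9*%N − 41
2.5*20.6 = 51.5; 7.6*0.4 = 3.04; 31.9*0.04 = 1.276
CPT = 51.5 + 3.04 + 1.276 − 41 = 14.816 °C
Rounded to 0.1 °C: CPT ≈ 14.8 °C

14.8 °C


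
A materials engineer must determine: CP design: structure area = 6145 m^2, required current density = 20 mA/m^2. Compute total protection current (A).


I = area * current density, then convert mA → A (÷1000)
I = 6145 * 20 / 1000 = 122.9 A

122.9 A


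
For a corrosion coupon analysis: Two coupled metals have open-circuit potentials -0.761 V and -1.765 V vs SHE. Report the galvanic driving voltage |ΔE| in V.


Driving voltage is the absolute potential difference.
|ΔE| = |-0.761 − (-1.765)| = 1.004 V

1.004 V


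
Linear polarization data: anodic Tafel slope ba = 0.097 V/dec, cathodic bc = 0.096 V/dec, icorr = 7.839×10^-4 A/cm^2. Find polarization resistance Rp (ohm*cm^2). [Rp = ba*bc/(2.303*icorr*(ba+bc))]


Apply the Stern-Geary equation: Rp = ba*bc / (2.303*icorr*(ba+bc))
ba*bc = 0.097*0.096 = 0.009312
ba+bc = 0.193; 2.303*icorr*(ba+bc) = 2.303*7.839×10^-4*0.193 = 3.4842709×10^-4
Rp = 0.009312 / 3.4842709×10^-4 = 26.7 ohm*cm^2

26.7 ohm*cm^2


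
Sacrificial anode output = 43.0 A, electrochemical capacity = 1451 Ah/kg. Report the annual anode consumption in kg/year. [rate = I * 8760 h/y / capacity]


Annual consumption = current * hours per year / capacity
Rate = 43.0 * 8760 / 1451 = 259.6 kg/year

259.6 kg/year


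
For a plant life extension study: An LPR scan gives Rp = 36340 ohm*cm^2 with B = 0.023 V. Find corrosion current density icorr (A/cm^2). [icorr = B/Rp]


Apply the Stern-Geary relation: icorr = B / Rp
icorr = 0.023 / 36340 = 6.329×10^-7 A/cm^2

6.329×10^-7 A/cm^2


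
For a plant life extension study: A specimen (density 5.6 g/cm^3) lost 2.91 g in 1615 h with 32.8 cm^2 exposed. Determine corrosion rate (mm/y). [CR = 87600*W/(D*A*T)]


Apply the mm/y weight-loss relation: CR = 87600 * W / (D * A * T)
Numerator: 87600 * 2.91 = 254916.0
Denominator: 5.6 * 32.8 * 1615 = 296643.2
CR = 254916.0 / 296643.2 = 0.859335 mm/y

0.859335 mm/y


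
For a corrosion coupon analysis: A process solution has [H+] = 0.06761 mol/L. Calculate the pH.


pH = −log10[H+]
pH = −log10(0.06761) = 1.17

1.17


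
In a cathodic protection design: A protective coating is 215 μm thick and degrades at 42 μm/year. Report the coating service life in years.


Service life = thickness / degradation rate
Life = 215 / 42 = 5.1 years

5.1 years


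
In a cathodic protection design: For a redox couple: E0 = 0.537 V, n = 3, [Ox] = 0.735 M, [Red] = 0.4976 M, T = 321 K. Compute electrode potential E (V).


Apply the Nernst equation: E = E0 + (RT/nF)*ln([Ox]/[Red])
Step 1: RT/nF = 8.314*321/(3*96485) = 0.00922007 V
Step 2: [Ox]/[Red] = 0.735/0.4976 = 1.47709
Step 3: ln(1.47709) = 0.390074
Step 4: correction = 0.00922007 * 0.390074 = 0.0036 V
E = 0.537 + 0.0036 = 0.5406 V

0.5406 V


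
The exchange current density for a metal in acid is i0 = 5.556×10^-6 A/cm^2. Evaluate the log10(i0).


i0 = 5.556×10^-6 A/cm^2
log10(i0) = -5.255

-5.255


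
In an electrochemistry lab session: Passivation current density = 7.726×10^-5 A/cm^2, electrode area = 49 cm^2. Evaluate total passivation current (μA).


I = i_pass * A, then convert A → μA (×10^6)
I = 7.726×10^-5 * 49 * 10^6 = 3785.74 μA

3785.74 μA


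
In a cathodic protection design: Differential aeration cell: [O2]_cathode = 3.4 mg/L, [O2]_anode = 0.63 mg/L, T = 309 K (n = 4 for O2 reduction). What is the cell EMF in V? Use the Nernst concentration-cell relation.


Apply the Nernst concentration-cell relation: E = (RT/nF)*ln(C_cathode/C_anode)
RT/nF = 8.314*309/(4*96485) = 0.00665654 V
ln(3.4/0.63) = 1.68581
E = 0.00665654 * 1.68581 = 0.01122 V

0.01122 V
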